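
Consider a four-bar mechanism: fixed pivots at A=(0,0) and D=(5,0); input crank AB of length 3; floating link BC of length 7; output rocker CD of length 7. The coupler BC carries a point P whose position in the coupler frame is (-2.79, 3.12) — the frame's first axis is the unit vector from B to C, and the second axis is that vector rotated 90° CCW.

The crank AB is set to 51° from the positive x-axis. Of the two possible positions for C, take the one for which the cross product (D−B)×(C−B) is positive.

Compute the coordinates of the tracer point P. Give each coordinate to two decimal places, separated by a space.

-2.22 3.14

A=(0,0), D=(5.00,0)
B = A + 3.00·(cos51°, sin51°) = (1.8880, 2.3314)
|BD| = 3.8885
circle(B,7.00) ∩ circle(D,7.00): a=1.9442, h=6.7246
  candidates: C₊=(7.4759,6.5475) cross=26.148; C₋=(-0.5879,-4.2161) cross=-26.148
  mode + wants cross > 0 → take C=(7.4759,6.5475) (cross=26.148)
ex = (C−B)/|BC| = (0.7983,0.6023); ey = (-0.6023,0.7983)
P = B + -2.79·ex + 3.12·ey = (-2.2184,3.1416)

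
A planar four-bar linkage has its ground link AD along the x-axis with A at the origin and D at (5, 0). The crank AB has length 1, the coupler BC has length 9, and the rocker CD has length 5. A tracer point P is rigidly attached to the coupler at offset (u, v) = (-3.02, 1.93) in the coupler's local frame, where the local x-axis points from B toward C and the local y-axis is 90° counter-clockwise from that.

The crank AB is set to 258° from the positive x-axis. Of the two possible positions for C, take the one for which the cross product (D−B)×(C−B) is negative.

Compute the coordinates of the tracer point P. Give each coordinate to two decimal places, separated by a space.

A=(0,0), D=(5.00,0)
B = A + 1.00·(cos258°, sin258°) = (-0.2079, -0.9781)
|BD| = 5.2990
circle(B,9.00) ∩ circle(D,5.00): a=7.9335, h=4.2496
  candidates: C₊=(6.8048,4.6629) cross=22.519; C₋=(8.3737,-3.6903) cross=-22.519
  mode - wants cross < 0 → take C=(8.3737,-3.6903) (cross=-22.519)
ex = (C−B)/|BC| = (0.9535,-0.3013); ey = (0.3013,0.9535)
P = B + -3.02·ex + 1.93·ey = (-2.5059,1.7722)

-2.51 1.77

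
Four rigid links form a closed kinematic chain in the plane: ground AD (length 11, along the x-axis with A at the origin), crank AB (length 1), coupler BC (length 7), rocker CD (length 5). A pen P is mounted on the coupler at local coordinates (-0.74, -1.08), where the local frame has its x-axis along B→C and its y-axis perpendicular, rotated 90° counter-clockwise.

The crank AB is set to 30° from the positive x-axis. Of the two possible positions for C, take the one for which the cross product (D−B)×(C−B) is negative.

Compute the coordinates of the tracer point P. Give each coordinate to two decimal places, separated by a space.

A=(0,0), D=(11.00,0)
B = A + 1.00·(cos30°, sin30°) = (0.8660, 0.5000)
|BD| = 10.1463
circle(B,7.00) ∩ circle(D,5.00): a=6.2558, h=3.1408
  candidates: C₊=(7.2690,3.3287) cross=31.867; C₋=(6.9595,-2.9452) cross=-31.867
  mode - wants cross < 0 → take C=(6.9595,-2.9452) (cross=-31.867)
ex = (C−B)/|BC| = (0.8705,-0.4922); ey = (0.4922,0.8705)
P = B + -0.74·ex + -1.08·ey = (-0.3097,-0.0759)

-0.31 -0.08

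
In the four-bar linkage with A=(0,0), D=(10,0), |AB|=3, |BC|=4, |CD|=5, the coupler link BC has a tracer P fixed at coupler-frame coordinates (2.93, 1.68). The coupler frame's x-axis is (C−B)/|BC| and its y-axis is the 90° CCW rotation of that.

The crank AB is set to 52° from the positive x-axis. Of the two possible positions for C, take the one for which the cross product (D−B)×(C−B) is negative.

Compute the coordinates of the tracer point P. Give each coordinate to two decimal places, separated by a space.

A=(0,0), D=(10.00,0)
B = A + 3.00·(cos52°, sin52°) = (1.8470, 2.3640)
|BD| = 8.4888
circle(B,4.00) ∩ circle(D,5.00): a=3.7143, h=1.4846
  candidates: C₊=(5.8278,2.7555) cross=12.602; C₋=(5.0009,-0.0962) cross=-12.602
  mode - wants cross < 0 → take C=(5.0009,-0.0962) (cross=-12.602)
ex = (C−B)/|BC| = (0.7885,-0.6151); ey = (0.6151,0.7885)
P = B + 2.93·ex + 1.68·ey = (5.1905,1.8866)

5.19 1.89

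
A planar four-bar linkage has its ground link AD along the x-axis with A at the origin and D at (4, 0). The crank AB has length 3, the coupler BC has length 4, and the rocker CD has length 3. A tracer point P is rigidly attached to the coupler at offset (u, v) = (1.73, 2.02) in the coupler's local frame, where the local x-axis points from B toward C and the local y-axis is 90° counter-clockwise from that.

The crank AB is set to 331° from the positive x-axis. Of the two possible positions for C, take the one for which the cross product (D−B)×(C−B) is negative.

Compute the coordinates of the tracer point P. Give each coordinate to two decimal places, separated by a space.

4.35 0.57

A=(0,0), D=(4.00,0)
B = A + 3.00·(cos331°, sin331°) = (2.6239, -1.4544)
|BD| = 2.0023
circle(B,4.00) ∩ circle(D,3.00): a=2.7491, h=2.9055
  candidates: C₊=(2.4028,2.5395) cross=5.818; C₋=(6.6239,-1.4544) cross=-5.818
  mode - wants cross < 0 → take C=(6.6239,-1.4544) (cross=-5.818)
ex = (C−B)/|BC| = (1.0000,0.0000); ey = (-0.0000,1.0000)
P = B + 1.73·ex + 2.02·ey = (4.3539,0.5656)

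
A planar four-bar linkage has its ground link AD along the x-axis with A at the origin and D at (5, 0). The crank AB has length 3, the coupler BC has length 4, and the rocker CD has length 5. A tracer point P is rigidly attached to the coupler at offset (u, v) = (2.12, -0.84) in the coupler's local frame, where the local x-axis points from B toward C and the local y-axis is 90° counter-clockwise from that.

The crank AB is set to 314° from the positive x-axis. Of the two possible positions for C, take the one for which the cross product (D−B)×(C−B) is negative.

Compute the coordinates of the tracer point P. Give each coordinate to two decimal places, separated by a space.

2.98 -4.26

A=(0,0), D=(5.00,0)
B = A + 3.00·(cos314°, sin314°) = (2.0840, -2.1580)
|BD| = 3.6277
circle(B,4.00) ∩ circle(D,5.00): a=0.5734, h=3.9587
  candidates: C₊=(0.1900,1.3652) cross=14.361; C₋=(4.8998,-4.9990) cross=-14.361
  mode - wants cross < 0 → take C=(4.8998,-4.9990) (cross=-14.361)
ex = (C−B)/|BC| = (0.7040,-0.7102); ey = (0.7102,0.7040)
P = B + 2.12·ex + -0.84·ey = (2.9798,-4.2551)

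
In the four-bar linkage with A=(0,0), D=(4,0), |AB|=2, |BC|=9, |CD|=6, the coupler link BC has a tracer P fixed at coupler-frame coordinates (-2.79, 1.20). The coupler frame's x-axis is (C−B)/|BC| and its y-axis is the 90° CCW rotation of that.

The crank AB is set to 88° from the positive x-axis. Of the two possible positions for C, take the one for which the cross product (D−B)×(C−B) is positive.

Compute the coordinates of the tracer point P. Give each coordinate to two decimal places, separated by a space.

-2.87 2.76

A=(0,0), D=(4.00,0)
B = A + 2.00·(cos88°, sin88°) = (0.0698, 1.9988)
|BD| = 4.4093
circle(B,9.00) ∩ circle(D,6.00): a=7.3075, h=5.2536
  candidates: C₊=(8.9649,3.3690) cross=23.164; C₋=(4.2018,-5.9966) cross=-23.164
  mode + wants cross > 0 → take C=(8.9649,3.3690) (cross=23.164)
ex = (C−B)/|BC| = (0.9883,0.1522); ey = (-0.1522,0.9883)
P = B + -2.79·ex + 1.20·ey = (-2.8704,2.7600)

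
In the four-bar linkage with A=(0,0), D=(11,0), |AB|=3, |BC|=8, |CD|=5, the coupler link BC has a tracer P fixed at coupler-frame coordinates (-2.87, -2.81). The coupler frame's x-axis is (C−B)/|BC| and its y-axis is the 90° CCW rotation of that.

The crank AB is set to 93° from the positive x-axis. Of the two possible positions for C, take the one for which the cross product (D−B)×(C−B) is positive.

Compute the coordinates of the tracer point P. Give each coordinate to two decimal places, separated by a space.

A=(0,0), D=(11.00,0)
B = A + 3.00·(cos93°, sin93°) = (-0.1570, 2.9959)
|BD| = 11.5522
circle(B,8.00) ∩ circle(D,5.00): a=7.4641, h=2.8787
  candidates: C₊=(7.7983,3.8404) cross=33.256; C₋=(6.3052,-1.7201) cross=-33.256
  mode + wants cross > 0 → take C=(7.7983,3.8404) (cross=33.256)
ex = (C−B)/|BC| = (0.9944,0.1056); ey = (-0.1056,0.9944)
P = B + -2.87·ex + -2.81·ey = (-2.7143,-0.1014)

-2.71 -0.10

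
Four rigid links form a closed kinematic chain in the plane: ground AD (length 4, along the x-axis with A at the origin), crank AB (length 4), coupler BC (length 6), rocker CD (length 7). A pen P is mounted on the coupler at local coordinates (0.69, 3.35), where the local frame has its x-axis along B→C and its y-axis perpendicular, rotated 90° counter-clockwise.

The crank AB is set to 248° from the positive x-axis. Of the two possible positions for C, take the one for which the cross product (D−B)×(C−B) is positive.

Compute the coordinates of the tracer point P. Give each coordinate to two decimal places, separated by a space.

-4.92 -3.68

A=(0,0), D=(4.00,0)
B = A + 4.00·(cos248°, sin248°) = (-1.4984, -3.7087)
|BD| = 6.6323
circle(B,6.00) ∩ circle(D,7.00): a=2.3361, h=5.5265
  candidates: C₊=(-2.6521,2.1793) cross=36.654; C₋=(3.5287,-6.9841) cross=-36.654
  mode + wants cross > 0 → take C=(-2.6521,2.1793) (cross=36.654)
ex = (C−B)/|BC| = (-0.1923,0.9813); ey = (-0.9813,-0.1923)
P = B + 0.69·ex + 3.35·ey = (-4.9186,-3.6758)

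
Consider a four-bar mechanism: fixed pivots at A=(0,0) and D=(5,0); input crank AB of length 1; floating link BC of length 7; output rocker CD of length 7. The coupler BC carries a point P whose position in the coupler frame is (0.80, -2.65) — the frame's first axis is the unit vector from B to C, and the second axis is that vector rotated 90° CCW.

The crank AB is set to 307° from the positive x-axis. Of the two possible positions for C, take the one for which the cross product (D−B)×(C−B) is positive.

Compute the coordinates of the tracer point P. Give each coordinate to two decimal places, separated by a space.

3.34 -0.39

A=(0,0), D=(5.00,0)
B = A + 1.00·(cos307°, sin307°) = (0.6018, -0.7986)
|BD| = 4.4701
circle(B,7.00) ∩ circle(D,7.00): a=2.2351, h=6.6336
  candidates: C₊=(1.6157,6.1275) cross=29.653; C₋=(3.9861,-6.9262) cross=-29.653
  mode + wants cross > 0 → take C=(1.6157,6.1275) (cross=29.653)
ex = (C−B)/|BC| = (0.1448,0.9895); ey = (-0.9895,0.1448)
P = B + 0.80·ex + -2.65·ey = (3.3397,-0.3909)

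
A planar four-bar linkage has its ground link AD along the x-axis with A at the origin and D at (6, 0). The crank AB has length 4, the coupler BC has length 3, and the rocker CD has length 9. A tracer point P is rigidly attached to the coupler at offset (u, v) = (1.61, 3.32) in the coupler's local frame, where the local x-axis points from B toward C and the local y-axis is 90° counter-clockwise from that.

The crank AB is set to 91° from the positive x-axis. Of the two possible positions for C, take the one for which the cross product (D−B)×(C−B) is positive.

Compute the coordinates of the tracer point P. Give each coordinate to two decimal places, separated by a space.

A=(0,0), D=(6.00,0)
B = A + 4.00·(cos91°, sin91°) = (-0.0698, 3.9994)
|BD| = 7.2690
circle(B,3.00) ∩ circle(D,9.00): a=-1.3181, h=2.6949
  candidates: C₊=(0.3123,6.9750) cross=19.589; C₋=(-2.6532,2.4743) cross=-19.589
  mode + wants cross > 0 → take C=(0.3123,6.9750) (cross=19.589)
ex = (C−B)/|BC| = (0.1274,0.9919); ey = (-0.9919,0.1274)
P = B + 1.61·ex + 3.32·ey = (-3.1577,6.0191)

-3.16 6.02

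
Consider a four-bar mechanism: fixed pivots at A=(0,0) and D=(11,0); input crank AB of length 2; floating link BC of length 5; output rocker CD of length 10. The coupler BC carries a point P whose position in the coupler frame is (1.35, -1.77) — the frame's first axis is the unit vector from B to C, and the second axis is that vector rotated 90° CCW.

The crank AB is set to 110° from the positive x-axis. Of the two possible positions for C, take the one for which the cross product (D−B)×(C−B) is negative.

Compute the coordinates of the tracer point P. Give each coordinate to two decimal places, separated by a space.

-1.74 -0.08

A=(0,0), D=(11.00,0)
B = A + 2.00·(cos110°, sin110°) = (-0.6840, 1.8794)
|BD| = 11.8342
circle(B,5.00) ∩ circle(D,10.00): a=2.7483, h=4.1769
  candidates: C₊=(2.6928,5.5668) cross=49.431; C₋=(1.3661,-2.6810) cross=-49.431
  mode - wants cross < 0 → take C=(1.3661,-2.6810) (cross=-49.431)
ex = (C−B)/|BC| = (0.4100,-0.9121); ey = (0.9121,0.4100)
P = B + 1.35·ex + -1.77·ey = (-1.7449,-0.0777)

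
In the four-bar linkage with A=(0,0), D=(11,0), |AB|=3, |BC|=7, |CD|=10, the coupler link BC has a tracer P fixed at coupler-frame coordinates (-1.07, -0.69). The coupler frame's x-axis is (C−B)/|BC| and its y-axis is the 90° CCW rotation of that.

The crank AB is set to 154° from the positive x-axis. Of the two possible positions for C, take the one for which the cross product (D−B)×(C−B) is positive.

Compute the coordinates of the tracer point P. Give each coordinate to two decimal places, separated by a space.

A=(0,0), D=(11.00,0)
B = A + 3.00·(cos154°, sin154°) = (-2.6964, 1.3151)
|BD| = 13.7594
circle(B,7.00) ∩ circle(D,10.00): a=5.0264, h=4.8719
  candidates: C₊=(2.7727,5.6843) cross=67.034; C₋=(1.8414,-4.0149) cross=-67.034
  mode + wants cross > 0 → take C=(2.7727,5.6843) (cross=67.034)
ex = (C−B)/|BC| = (0.7813,0.6242); ey = (-0.6242,0.7813)
P = B + -1.07·ex + -0.69·ey = (-3.1017,0.1082)

-3.10 0.11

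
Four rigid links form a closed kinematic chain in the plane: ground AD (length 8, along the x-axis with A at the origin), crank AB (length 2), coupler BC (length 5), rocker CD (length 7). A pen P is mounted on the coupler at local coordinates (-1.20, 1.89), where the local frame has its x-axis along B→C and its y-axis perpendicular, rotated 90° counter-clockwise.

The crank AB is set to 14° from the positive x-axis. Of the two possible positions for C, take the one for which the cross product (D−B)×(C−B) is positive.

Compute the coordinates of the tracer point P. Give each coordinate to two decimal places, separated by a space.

-0.22 -0.12

A=(0,0), D=(8.00,0)
B = A + 2.00·(cos14°, sin14°) = (1.9406, 0.4838)
|BD| = 6.0787
circle(B,5.00) ∩ circle(D,7.00): a=1.0652, h=4.8852
  candidates: C₊=(3.3913,5.2688) cross=29.696; C₋=(2.6136,-4.4707) cross=-29.696
  mode + wants cross > 0 → take C=(3.3913,5.2688) (cross=29.696)
ex = (C−B)/|BC| = (0.2901,0.9570); ey = (-0.9570,0.2901)
P = B + -1.20·ex + 1.89·ey = (-0.2163,-0.1162)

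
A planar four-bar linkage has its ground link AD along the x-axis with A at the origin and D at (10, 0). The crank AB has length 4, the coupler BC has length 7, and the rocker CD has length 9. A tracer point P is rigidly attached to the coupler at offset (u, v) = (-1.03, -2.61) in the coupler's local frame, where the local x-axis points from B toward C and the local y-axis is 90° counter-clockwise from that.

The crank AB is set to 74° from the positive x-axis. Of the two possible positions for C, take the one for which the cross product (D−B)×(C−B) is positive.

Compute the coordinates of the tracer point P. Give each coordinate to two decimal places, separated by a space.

A=(0,0), D=(10.00,0)
B = A + 4.00·(cos74°, sin74°) = (1.1025, 3.8450)
|BD| = 9.6927
circle(B,7.00) ∩ circle(D,9.00): a=3.1956, h=6.2280
  candidates: C₊=(6.5066,8.2943) cross=60.366; C₋=(1.5654,-3.1396) cross=-60.366
  mode + wants cross > 0 → take C=(6.5066,8.2943) (cross=60.366)
ex = (C−B)/|BC| = (0.7720,0.6356); ey = (-0.6356,0.7720)
P = B + -1.03·ex + -2.61·ey = (1.9663,1.1754)

1.97 1.18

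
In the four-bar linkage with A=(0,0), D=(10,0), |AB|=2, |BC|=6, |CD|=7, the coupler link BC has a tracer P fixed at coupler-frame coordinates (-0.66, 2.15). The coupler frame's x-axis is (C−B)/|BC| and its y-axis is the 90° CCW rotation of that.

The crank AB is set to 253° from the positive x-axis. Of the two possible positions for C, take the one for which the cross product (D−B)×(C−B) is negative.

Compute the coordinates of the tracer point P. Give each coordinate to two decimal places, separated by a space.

A=(0,0), D=(10.00,0)
B = A + 2.00·(cos253°, sin253°) = (-0.5847, -1.9126)
|BD| = 10.7562
circle(B,6.00) ∩ circle(D,7.00): a=4.7738, h=3.6347
  candidates: C₊=(3.4666,2.5130) cross=39.095; C₋=(4.7593,-4.6405) cross=-39.095
  mode - wants cross < 0 → take C=(4.7593,-4.6405) (cross=-39.095)
ex = (C−B)/|BC| = (0.8907,-0.4547); ey = (0.4547,0.8907)
P = B + -0.66·ex + 2.15·ey = (-0.1951,0.3024)

-0.20 0.30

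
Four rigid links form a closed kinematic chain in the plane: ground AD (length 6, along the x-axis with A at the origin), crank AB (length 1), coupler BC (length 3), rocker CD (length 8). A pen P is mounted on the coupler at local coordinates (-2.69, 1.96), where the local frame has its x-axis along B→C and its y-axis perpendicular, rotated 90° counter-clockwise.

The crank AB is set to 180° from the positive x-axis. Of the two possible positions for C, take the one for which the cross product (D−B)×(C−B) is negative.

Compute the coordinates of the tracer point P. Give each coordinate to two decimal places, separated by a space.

1.32 2.38

A=(0,0), D=(6.00,0)
B = A + 1.00·(cos180°, sin180°) = (-1.0000, 0.0000)
|BD| = 7.0000
circle(B,3.00) ∩ circle(D,8.00): a=-0.4286, h=2.9692
  candidates: C₊=(-1.4286,2.9692) cross=20.785; C₋=(-1.4286,-2.9692) cross=-20.785
  mode - wants cross < 0 → take C=(-1.4286,-2.9692) (cross=-20.785)
ex = (C−B)/|BC| = (-0.1429,-0.9897); ey = (0.9897,-0.1429)
P = B + -2.69·ex + 1.96·ey = (1.3242,2.3824)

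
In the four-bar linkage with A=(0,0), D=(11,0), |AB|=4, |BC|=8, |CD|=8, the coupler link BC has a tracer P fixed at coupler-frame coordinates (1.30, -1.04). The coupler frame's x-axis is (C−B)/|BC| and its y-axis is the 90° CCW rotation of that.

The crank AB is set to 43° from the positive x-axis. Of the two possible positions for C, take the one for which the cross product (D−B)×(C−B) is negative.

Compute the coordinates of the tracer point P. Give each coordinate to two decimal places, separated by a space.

2.22 1.22

A=(0,0), D=(11.00,0)
B = A + 4.00·(cos43°, sin43°) = (2.9254, 2.7280)
|BD| = 8.5230
circle(B,8.00) ∩ circle(D,8.00): a=4.2615, h=6.7705
  candidates: C₊=(9.1298,7.7783) cross=57.705; C₋=(4.7956,-5.0503) cross=-57.705
  mode - wants cross < 0 → take C=(4.7956,-5.0503) (cross=-57.705)
ex = (C−B)/|BC| = (0.2338,-0.9723); ey = (0.9723,0.2338)
P = B + 1.30·ex + -1.04·ey = (2.2181,1.2209)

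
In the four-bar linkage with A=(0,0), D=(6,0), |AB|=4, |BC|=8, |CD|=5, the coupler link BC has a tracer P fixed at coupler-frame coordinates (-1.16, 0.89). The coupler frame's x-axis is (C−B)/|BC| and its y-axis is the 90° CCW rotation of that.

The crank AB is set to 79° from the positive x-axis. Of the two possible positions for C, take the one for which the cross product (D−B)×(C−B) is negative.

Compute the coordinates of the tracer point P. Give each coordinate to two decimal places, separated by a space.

1.33 5.27

A=(0,0), D=(6.00,0)
B = A + 4.00·(cos79°, sin79°) = (0.7632, 3.9265)
|BD| = 6.5453
circle(B,8.00) ∩ circle(D,5.00): a=6.2519, h=4.9914
  candidates: C₊=(8.7595,4.1695) cross=32.670; C₋=(2.7709,-3.8175) cross=-32.670
  mode - wants cross < 0 → take C=(2.7709,-3.8175) (cross=-32.670)
ex = (C−B)/|BC| = (0.2510,-0.9680); ey = (0.9680,0.2510)
P = B + -1.16·ex + 0.89·ey = (1.3336,5.2727)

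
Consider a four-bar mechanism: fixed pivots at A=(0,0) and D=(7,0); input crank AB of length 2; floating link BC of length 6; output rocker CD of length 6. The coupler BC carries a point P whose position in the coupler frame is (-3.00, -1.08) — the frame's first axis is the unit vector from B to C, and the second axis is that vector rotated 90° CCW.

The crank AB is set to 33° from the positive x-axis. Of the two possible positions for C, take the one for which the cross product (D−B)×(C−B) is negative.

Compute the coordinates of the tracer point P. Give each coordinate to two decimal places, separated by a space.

A=(0,0), D=(7.00,0)
B = A + 2.00·(cos33°, sin33°) = (1.6773, 1.0893)
|BD| = 5.4330
circle(B,6.00) ∩ circle(D,6.00): a=2.7165, h=5.3498
  candidates: C₊=(5.4113,5.7858) cross=29.066; C₋=(3.2661,-4.6966) cross=-29.066
  mode - wants cross < 0 → take C=(3.2661,-4.6966) (cross=-29.066)
ex = (C−B)/|BC| = (0.2648,-0.9643); ey = (0.9643,0.2648)
P = B + -3.00·ex + -1.08·ey = (-0.1585,3.6962)

-0.16 3.70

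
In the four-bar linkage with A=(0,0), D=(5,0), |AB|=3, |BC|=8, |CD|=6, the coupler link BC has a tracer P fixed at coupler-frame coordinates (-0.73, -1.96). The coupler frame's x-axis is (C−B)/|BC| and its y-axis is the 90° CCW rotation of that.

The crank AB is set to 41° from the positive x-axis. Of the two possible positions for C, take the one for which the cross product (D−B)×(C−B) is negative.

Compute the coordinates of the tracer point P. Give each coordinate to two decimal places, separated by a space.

0.20 2.31

A=(0,0), D=(5.00,0)
B = A + 3.00·(cos41°, sin41°) = (2.2641, 1.9682)
|BD| = 3.3703
circle(B,8.00) ∩ circle(D,6.00): a=5.8391, h=5.4685
  candidates: C₊=(10.1976,2.9974) cross=18.430; C₋=(3.8106,-5.8809) cross=-18.430
  mode - wants cross < 0 → take C=(3.8106,-5.8809) (cross=-18.430)
ex = (C−B)/|BC| = (0.1933,-0.9811); ey = (0.9811,0.1933)
P = B + -0.73·ex + -1.96·ey = (0.2000,2.3055)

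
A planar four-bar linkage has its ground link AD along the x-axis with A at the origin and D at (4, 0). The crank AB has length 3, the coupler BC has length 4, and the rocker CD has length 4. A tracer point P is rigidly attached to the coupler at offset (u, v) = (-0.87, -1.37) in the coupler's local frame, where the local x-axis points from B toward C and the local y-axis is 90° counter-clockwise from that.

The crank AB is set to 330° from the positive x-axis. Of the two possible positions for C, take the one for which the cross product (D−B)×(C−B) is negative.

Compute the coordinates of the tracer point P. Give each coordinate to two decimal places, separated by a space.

A=(0,0), D=(4.00,0)
B = A + 3.00·(cos330°, sin330°) = (2.5981, -1.5000)
|BD| = 2.0531
circle(B,4.00) ∩ circle(D,4.00): a=1.0266, h=3.8660
  candidates: C₊=(0.4746,1.8898) cross=7.937; C₋=(6.1235,-3.3898) cross=-7.937
  mode - wants cross < 0 → take C=(6.1235,-3.3898) (cross=-7.937)
ex = (C−B)/|BC| = (0.8814,-0.4724); ey = (0.4724,0.8814)
P = B + -0.87·ex + -1.37·ey = (1.1840,-2.2964)

1.18 -2.30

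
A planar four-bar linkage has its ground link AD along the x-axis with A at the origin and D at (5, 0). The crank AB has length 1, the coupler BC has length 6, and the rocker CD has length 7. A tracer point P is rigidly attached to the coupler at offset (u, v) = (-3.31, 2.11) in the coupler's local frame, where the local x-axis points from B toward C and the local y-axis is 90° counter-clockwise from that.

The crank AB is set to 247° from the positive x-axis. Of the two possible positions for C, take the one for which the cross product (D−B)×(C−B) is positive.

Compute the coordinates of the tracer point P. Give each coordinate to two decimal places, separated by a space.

A=(0,0), D=(5.00,0)
B = A + 1.00·(cos247°, sin247°) = (-0.3907, -0.9205)
|BD| = 5.4688
circle(B,6.00) ∩ circle(D,7.00): a=1.5458, h=5.7975
  candidates: C₊=(0.1572,5.0544) cross=31.705; C₋=(2.1089,-6.3751) cross=-31.705
  mode + wants cross > 0 → take C=(0.1572,5.0544) (cross=31.705)
ex = (C−B)/|BC| = (0.0913,0.9958); ey = (-0.9958,0.0913)
P = B + -3.31·ex + 2.11·ey = (-2.7942,-4.0240)

-2.79 -4.02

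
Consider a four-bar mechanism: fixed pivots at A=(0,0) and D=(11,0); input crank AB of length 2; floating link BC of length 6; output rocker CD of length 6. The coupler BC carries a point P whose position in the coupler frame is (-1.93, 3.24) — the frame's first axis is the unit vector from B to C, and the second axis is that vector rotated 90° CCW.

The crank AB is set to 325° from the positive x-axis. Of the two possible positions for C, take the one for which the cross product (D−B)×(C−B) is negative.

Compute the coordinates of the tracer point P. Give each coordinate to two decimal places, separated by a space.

1.67 2.62

A=(0,0), D=(11.00,0)
B = A + 2.00·(cos325°, sin325°) = (1.6383, -1.1472)
|BD| = 9.4317
circle(B,6.00) ∩ circle(D,6.00): a=4.7159, h=3.7095
  candidates: C₊=(5.8680,3.1084) cross=34.987; C₋=(6.7703,-4.2556) cross=-34.987
  mode - wants cross < 0 → take C=(6.7703,-4.2556) (cross=-34.987)
ex = (C−B)/|BC| = (0.8553,-0.5181); ey = (0.5181,0.8553)
P = B + -1.93·ex + 3.24·ey = (1.6660,2.6240)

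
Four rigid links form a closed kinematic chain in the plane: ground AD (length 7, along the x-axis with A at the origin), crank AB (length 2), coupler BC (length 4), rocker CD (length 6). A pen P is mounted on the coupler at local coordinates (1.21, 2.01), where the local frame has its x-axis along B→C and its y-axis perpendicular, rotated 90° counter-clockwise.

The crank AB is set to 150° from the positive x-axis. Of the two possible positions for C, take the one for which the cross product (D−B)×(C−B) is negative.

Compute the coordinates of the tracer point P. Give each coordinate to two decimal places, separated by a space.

A=(0,0), D=(7.00,0)
B = A + 2.00·(cos150°, sin150°) = (-1.7321, 1.0000)
|BD| = 8.7891
circle(B,4.00) ∩ circle(D,6.00): a=3.2568, h=2.3223
  candidates: C₊=(1.7678,2.9367) cross=20.411; C₋=(1.2394,-1.6778) cross=-20.411
  mode - wants cross < 0 → take C=(1.2394,-1.6778) (cross=-20.411)
ex = (C−B)/|BC| = (0.7429,-0.6695); ey = (0.6695,0.7429)
P = B + 1.21·ex + 2.01·ey = (0.5124,1.6831)

0.51 1.68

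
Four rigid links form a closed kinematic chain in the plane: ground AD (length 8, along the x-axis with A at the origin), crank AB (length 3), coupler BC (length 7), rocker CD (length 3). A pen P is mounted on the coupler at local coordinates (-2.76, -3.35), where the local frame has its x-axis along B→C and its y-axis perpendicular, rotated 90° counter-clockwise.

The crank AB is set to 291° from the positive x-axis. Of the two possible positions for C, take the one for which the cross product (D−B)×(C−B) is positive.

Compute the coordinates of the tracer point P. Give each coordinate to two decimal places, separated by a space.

1.54 -7.12

A=(0,0), D=(8.00,0)
B = A + 3.00·(cos291°, sin291°) = (1.0751, -2.8007)
|BD| = 7.4698
circle(B,7.00) ∩ circle(D,3.00): a=6.4124, h=2.8074
  candidates: C₊=(5.9670,2.2061) cross=20.971; C₋=(8.0723,-2.9991) cross=-20.971
  mode + wants cross > 0 → take C=(5.9670,2.2061) (cross=20.971)
ex = (C−B)/|BC| = (0.6988,0.7153); ey = (-0.7153,0.6988)
P = B + -2.76·ex + -3.35·ey = (1.5424,-7.1160)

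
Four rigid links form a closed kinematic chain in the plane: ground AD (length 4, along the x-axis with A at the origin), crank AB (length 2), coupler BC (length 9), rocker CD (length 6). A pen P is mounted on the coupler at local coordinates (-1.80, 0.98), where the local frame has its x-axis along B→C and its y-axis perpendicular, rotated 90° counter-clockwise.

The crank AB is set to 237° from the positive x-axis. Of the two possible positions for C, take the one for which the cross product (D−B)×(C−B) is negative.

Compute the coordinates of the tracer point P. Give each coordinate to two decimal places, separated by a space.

A=(0,0), D=(4.00,0)
B = A + 2.00·(cos237°, sin237°) = (-1.0893, -1.6773)
|BD| = 5.3586
circle(B,9.00) ∩ circle(D,6.00): a=6.8782, h=5.8044
  candidates: C₊=(3.6263,5.9884) cross=31.103; C₋=(7.2601,-5.0370) cross=-31.103
  mode - wants cross < 0 → take C=(7.2601,-5.0370) (cross=-31.103)
ex = (C−B)/|BC| = (0.9277,-0.3733); ey = (0.3733,0.9277)
P = B + -1.80·ex + 0.98·ey = (-2.3933,-0.0962)

-2.39 -0.10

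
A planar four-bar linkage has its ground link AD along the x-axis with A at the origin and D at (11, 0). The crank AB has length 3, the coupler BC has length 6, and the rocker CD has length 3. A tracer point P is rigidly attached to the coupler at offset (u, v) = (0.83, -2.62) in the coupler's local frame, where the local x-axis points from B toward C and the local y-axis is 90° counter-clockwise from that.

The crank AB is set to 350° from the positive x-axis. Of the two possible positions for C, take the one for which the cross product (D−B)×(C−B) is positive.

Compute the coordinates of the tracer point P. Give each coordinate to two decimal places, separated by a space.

A=(0,0), D=(11.00,0)
B = A + 3.00·(cos350°, sin350°) = (2.9544, -0.5209)
|BD| = 8.0624
circle(B,6.00) ∩ circle(D,3.00): a=5.7056, h=1.8562
  candidates: C₊=(8.5282,1.7001) cross=14.966; C₋=(8.7681,-2.0046) cross=-14.966
  mode + wants cross > 0 → take C=(8.5282,1.7001) (cross=14.966)
ex = (C−B)/|BC| = (0.9290,0.3702); ey = (-0.3702,0.9290)
P = B + 0.83·ex + -2.62·ey = (4.6953,-2.6476)

4.70 -2.65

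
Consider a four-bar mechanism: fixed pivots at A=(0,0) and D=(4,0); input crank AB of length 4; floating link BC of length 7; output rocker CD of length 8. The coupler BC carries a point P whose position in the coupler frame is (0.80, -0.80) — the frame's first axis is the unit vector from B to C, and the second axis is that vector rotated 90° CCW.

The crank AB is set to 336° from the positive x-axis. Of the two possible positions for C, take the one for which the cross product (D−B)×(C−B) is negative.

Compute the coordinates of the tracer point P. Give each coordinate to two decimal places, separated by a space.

A=(0,0), D=(4.00,0)
B = A + 4.00·(cos336°, sin336°) = (3.6542, -1.6269)
|BD| = 1.6633
circle(B,7.00) ∩ circle(D,8.00): a=-3.6775, h=5.9562
  candidates: C₊=(-2.9364,-3.9857) cross=9.907; C₋=(8.7156,-6.4624) cross=-9.907
  mode - wants cross < 0 → take C=(8.7156,-6.4624) (cross=-9.907)
ex = (C−B)/|BC| = (0.7231,-0.6908); ey = (0.6908,0.7231)
P = B + 0.80·ex + -0.80·ey = (3.6800,-2.7580)

3.68 -2.76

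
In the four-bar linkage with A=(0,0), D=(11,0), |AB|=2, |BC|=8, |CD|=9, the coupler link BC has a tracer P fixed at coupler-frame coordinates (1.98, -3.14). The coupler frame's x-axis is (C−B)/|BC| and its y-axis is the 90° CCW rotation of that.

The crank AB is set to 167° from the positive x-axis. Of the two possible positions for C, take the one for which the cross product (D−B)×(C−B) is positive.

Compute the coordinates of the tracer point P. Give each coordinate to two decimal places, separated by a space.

A=(0,0), D=(11.00,0)
B = A + 2.00·(cos167°, sin167°) = (-1.9487, 0.4499)
|BD| = 12.9566
circle(B,8.00) ∩ circle(D,9.00): a=5.8222, h=5.4865
  candidates: C₊=(4.0605,5.7309) cross=71.086; C₋=(3.6795,-5.2354) cross=-71.086
  mode + wants cross > 0 → take C=(4.0605,5.7309) (cross=71.086)
ex = (C−B)/|BC| = (0.7512,0.6601); ey = (-0.6601,0.7512)
P = B + 1.98·ex + -3.14·ey = (1.6113,-0.6017)

1.61 -0.60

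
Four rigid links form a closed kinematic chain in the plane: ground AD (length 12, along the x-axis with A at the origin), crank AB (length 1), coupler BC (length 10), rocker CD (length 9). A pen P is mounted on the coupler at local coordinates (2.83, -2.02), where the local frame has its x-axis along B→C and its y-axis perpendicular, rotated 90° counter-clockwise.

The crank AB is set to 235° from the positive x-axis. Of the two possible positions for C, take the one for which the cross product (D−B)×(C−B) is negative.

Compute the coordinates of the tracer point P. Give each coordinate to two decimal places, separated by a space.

A=(0,0), D=(12.00,0)
B = A + 1.00·(cos235°, sin235°) = (-0.5736, -0.8192)
|BD| = 12.6002
circle(B,10.00) ∩ circle(D,9.00): a=7.0541, h=7.0880
  candidates: C₊=(6.0048,6.7125) cross=89.311; C₋=(6.9264,-7.4336) cross=-89.311
  mode - wants cross < 0 → take C=(6.9264,-7.4336) (cross=-89.311)
ex = (C−B)/|BC| = (0.7500,-0.6614); ey = (0.6614,0.7500)
P = B + 2.83·ex + -2.02·ey = (0.2128,-4.2060)

0.21 -4.21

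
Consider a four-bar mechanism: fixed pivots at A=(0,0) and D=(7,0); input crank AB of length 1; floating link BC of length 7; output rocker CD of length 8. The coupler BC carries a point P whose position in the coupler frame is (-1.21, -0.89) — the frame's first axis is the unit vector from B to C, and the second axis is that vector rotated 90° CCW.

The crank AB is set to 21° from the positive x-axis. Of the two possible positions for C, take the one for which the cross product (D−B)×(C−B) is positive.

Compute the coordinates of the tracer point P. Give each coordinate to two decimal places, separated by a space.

1.40 -1.07

A=(0,0), D=(7.00,0)
B = A + 1.00·(cos21°, sin21°) = (0.9336, 0.3584)
|BD| = 6.0770
circle(B,7.00) ∩ circle(D,8.00): a=1.8043, h=6.7635
  candidates: C₊=(3.1336,7.0037) cross=41.102; C₋=(2.3359,-6.4997) cross=-41.102
  mode + wants cross > 0 → take C=(3.1336,7.0037) (cross=41.102)
ex = (C−B)/|BC| = (0.3143,0.9493); ey = (-0.9493,0.3143)
P = B + -1.21·ex + -0.89·ey = (1.3982,-1.0700)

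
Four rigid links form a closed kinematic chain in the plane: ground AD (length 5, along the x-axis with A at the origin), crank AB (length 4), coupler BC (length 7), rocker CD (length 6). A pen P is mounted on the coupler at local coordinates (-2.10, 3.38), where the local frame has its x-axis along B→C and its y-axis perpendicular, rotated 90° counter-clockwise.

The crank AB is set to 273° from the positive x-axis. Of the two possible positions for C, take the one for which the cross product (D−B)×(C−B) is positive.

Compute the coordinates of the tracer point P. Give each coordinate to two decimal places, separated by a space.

A=(0,0), D=(5.00,0)
B = A + 4.00·(cos273°, sin273°) = (0.2093, -3.9945)
|BD| = 6.2375
circle(B,7.00) ∩ circle(D,6.00): a=4.1608, h=5.6292
  candidates: C₊=(-0.1999,2.9935) cross=35.112; C₋=(7.0100,-5.6533) cross=-35.112
  mode + wants cross > 0 → take C=(-0.1999,2.9935) (cross=35.112)
ex = (C−B)/|BC| = (-0.0585,0.9983); ey = (-0.9983,-0.0585)
P = B + -2.10·ex + 3.38·ey = (-3.0421,-6.2885)

-3.04 -6.29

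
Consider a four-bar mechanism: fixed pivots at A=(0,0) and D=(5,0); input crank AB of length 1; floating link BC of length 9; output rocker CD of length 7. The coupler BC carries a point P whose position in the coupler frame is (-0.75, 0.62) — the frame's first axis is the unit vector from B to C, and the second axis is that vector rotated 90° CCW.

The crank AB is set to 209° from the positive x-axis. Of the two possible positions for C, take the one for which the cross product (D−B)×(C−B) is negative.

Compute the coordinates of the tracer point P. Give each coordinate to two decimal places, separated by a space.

-0.94 0.49

A=(0,0), D=(5.00,0)
B = A + 1.00·(cos209°, sin209°) = (-0.8746, -0.4848)
|BD| = 5.8946
circle(B,9.00) ∩ circle(D,7.00): a=5.6616, h=6.9961
  candidates: C₊=(4.1924,6.9533) cross=41.239; C₋=(5.3433,-6.9916) cross=-41.239
  mode - wants cross < 0 → take C=(5.3433,-6.9916) (cross=-41.239)
ex = (C−B)/|BC| = (0.6909,-0.7230); ey = (0.7230,0.6909)
P = B + -0.75·ex + 0.62·ey = (-0.9445,0.4858)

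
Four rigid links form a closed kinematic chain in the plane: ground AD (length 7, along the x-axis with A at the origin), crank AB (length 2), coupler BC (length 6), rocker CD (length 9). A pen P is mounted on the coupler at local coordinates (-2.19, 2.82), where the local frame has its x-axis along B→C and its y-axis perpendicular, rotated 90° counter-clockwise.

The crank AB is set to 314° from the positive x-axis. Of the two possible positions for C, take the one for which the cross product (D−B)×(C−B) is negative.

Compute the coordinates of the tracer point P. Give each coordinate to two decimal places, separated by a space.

4.01 0.98

A=(0,0), D=(7.00,0)
B = A + 2.00·(cos314°, sin314°) = (1.3893, -1.4387)
|BD| = 5.7922
circle(B,6.00) ∩ circle(D,9.00): a=-0.9884, h=5.9180
  candidates: C₊=(-1.0381,4.0484) cross=34.278; C₋=(1.9018,-7.4168) cross=-34.278
  mode - wants cross < 0 → take C=(1.9018,-7.4168) (cross=-34.278)
ex = (C−B)/|BC| = (0.0854,-0.9963); ey = (0.9963,0.0854)
P = B + -2.19·ex + 2.82·ey = (4.0120,0.9842)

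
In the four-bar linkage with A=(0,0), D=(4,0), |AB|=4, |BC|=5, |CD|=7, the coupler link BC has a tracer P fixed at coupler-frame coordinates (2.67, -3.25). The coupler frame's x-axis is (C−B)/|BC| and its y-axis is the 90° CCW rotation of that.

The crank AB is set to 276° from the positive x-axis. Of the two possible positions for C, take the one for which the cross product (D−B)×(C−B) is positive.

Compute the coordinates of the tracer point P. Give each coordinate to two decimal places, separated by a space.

A=(0,0), D=(4.00,0)
B = A + 4.00·(cos276°, sin276°) = (0.4181, -3.9781)
|BD| = 5.3530
circle(B,5.00) ∩ circle(D,7.00): a=0.4348, h=4.9811
  candidates: C₊=(-2.9926,-0.3220) cross=26.664; C₋=(4.4107,-6.9879) cross=-26.664
  mode + wants cross > 0 → take C=(-2.9926,-0.3220) (cross=26.664)
ex = (C−B)/|BC| = (-0.6821,0.7312); ey = (-0.7312,-0.6821)
P = B + 2.67·ex + -3.25·ey = (0.9733,0.1912)

0.97 0.19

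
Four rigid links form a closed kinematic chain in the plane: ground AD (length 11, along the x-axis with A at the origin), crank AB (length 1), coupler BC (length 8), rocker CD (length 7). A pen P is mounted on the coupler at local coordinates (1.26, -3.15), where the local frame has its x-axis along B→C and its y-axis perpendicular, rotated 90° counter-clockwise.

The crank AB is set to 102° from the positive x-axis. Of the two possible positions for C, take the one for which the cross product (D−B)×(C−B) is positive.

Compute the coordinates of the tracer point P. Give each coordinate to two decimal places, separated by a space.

A=(0,0), D=(11.00,0)
B = A + 1.00·(cos102°, sin102°) = (-0.2079, 0.9781)
|BD| = 11.2505
circle(B,8.00) ∩ circle(D,7.00): a=6.2919, h=4.9409
  candidates: C₊=(6.4897,5.3533) cross=55.587; C₋=(5.6306,-4.4910) cross=-55.587
  mode + wants cross > 0 → take C=(6.4897,5.3533) (cross=55.587)
ex = (C−B)/|BC| = (0.8372,0.5469); ey = (-0.5469,0.8372)
P = B + 1.26·ex + -3.15·ey = (2.5697,-0.9700)

2.57 -0.97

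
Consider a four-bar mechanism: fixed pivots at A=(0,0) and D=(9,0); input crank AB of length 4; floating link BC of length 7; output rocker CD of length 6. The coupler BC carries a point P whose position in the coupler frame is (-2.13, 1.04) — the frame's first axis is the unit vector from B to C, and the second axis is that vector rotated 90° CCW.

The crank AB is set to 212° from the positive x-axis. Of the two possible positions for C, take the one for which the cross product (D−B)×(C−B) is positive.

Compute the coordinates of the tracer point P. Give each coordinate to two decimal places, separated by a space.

A=(0,0), D=(9.00,0)
B = A + 4.00·(cos212°, sin212°) = (-3.3922, -2.1197)
|BD| = 12.5722
circle(B,7.00) ∩ circle(D,6.00): a=6.8031, h=1.6486
  candidates: C₊=(3.0356,0.6523) cross=20.726; C₋=(3.5915,-2.5977) cross=-20.726
  mode + wants cross > 0 → take C=(3.0356,0.6523) (cross=20.726)
ex = (C−B)/|BC| = (0.9183,0.3960); ey = (-0.3960,0.9183)
P = B + -2.13·ex + 1.04·ey = (-5.7599,-2.0082)

-5.76 -2.01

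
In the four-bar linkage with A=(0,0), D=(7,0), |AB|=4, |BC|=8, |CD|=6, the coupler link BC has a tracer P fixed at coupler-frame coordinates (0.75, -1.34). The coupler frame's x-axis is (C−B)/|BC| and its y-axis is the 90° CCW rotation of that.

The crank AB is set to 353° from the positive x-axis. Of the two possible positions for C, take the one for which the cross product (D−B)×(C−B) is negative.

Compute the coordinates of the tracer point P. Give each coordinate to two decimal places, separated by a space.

A=(0,0), D=(7.00,0)
B = A + 4.00·(cos353°, sin353°) = (3.9702, -0.4875)
|BD| = 3.0688
circle(B,8.00) ∩ circle(D,6.00): a=6.0965, h=5.1801
  candidates: C₊=(9.1664,5.5952) cross=15.897; C₋=(10.8121,-4.6333) cross=-15.897
  mode - wants cross < 0 → take C=(10.8121,-4.6333) (cross=-15.897)
ex = (C−B)/|BC| = (0.8552,-0.5182); ey = (0.5182,0.8552)
P = B + 0.75·ex + -1.34·ey = (3.9172,-2.0222)

3.92 -2.02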